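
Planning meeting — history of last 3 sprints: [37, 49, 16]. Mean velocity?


Formula: Avg velocity = Total points / Number of sprints
Points: [37, 49, 16]
Sum = 37 + 49 + 16 = 102
Avg velocity = 102 / 3 = 34.0 points/sprint

34.0 points/sprint


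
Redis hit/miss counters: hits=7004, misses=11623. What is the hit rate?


Formula: hit rate = hits / (hits + misses) * 100
hit rate = 7004 / (7004 + 11623) * 100
hit rate = 7004 / 18627 * 100
hit rate = 37.6%

37.6%


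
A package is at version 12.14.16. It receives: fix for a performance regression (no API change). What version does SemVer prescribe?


Current: 12.14.16
Change category: 'fix for a performance regression (no API change)' → patch bump
SemVer rule: patch bump → increment PATCH (MAJOR and MINOR unchanged)
New: 12.14.17

12.14.17


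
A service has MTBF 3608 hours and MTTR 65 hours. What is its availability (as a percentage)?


Availability = MTBF / (MTBF + MTTR)
Availability = 3608 / (3608 + 65)
Availability = 3608 / 3673
Availability = 98.2303%

98.2303%


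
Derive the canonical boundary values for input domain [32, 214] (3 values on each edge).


Range: [32, 214]
Boundaries: just below min, min, min+1, max-1, max, just above max
Values: [31, 32, 33, 213, 214, 215]

[31, 32, 33, 213, 214, 215]


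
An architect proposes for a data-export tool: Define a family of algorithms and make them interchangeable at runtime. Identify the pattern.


This matches the Strategy pattern

Strategy


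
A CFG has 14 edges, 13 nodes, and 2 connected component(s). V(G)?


Formula: V(G) = E - N + 2P
V(G) = 14 - 13 + 2*2
V(G) = 1 + 4
V(G) = 5

5


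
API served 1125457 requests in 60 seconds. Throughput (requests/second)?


Formula: throughput = requests / seconds
throughput = 1125457 / 60
throughput = 18757.62 requests/second

18757.62 requests/second


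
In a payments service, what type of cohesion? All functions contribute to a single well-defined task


Reasoning: Best: single purpose
Type: Functional cohesion

Functional cohesion


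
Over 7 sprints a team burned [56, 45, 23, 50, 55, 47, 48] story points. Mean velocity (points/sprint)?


Formula: Avg velocity = Total points / Number of sprints
Points: [56, 45, 23, 50, 55, 47, 48]
Sum = 56 + 45 + 23 + 50 + 55 + 47 + 48 = 324
Avg velocity = 324 / 7 = 46.29 points/sprint

46.29 points/sprint


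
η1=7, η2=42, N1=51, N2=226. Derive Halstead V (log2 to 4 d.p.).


Formula: V = N * log2(η), where N = N1 + N2 and η = η1 + η2
η = 7 + 42 = 49
N = 51 + 226 = 277
log2(49) ≈ 5.6147
V = 277 * 5.6147 = 1555.27

1555.27


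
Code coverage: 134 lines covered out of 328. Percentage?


Coverage = covered / total * 100
Coverage = 134 / 328 * 100
Coverage = 40.85%

40.85%


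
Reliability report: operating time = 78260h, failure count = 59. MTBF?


Formula: MTBF = Total operating time / Number of failures
MTBF = 78260 / 59
MTBF = 1326.44 hours

1326.44 hours


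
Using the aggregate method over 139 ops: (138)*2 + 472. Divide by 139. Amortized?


Formula: Amortized cost = Total cost / Operations
Total cost = (138 * 2) + (1 * 472)
Total cost = 276 + 472 = 748
Amortized = 748 / 139 = 5.3813

5.3813


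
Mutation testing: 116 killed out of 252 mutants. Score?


Mutation score = killed / total * 100
Mutation score = 116 / 252 * 100
Mutation score = 46.03%

46.03%


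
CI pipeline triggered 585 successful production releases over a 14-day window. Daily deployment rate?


Formula: deployments per day = releases / days
= 585 / 14
= 41.786 deploys/day
(equivalently, 292.5 deploys/week)

41.786 deploys/day


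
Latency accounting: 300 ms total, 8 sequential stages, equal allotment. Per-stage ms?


Formula: per_stage = total_budget / stages
per_stage = 300 / 8
per_stage = 37.5 ms

37.5 ms


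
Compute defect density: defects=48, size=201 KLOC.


Defect density = defects / KLOC
Defect density = 48 / 201
Defect density = 0.239 defects/KLOC

0.239 defects/KLOC


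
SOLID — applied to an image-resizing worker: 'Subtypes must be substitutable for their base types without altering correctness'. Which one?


This describes the Liskov Substitution Principle (LSP)

Liskov Substitution Principle (LSP)


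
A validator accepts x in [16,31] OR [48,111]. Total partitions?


Valid ranges: [16,31] and [48,111]
Class 1: x < 16 — invalid
Class 2: 16 ≤ x ≤ 31 — valid
Class 3: 31 < x < 48 — invalid (gap between ranges)
Class 4: 48 ≤ x ≤ 111 — valid
Class 5: x > 111 — invalid
Total equivalence classes: 5

5 equivalence classes


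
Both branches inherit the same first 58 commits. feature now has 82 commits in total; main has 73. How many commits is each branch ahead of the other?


Common ancestor: commit #58
feature commits after divergence: 82 - 58 = 24
main commits after divergence: 73 - 58 = 15
feature is 24 commits ahead of main
main is 15 commits ahead of feature

feature ahead: 24, main ahead: 15


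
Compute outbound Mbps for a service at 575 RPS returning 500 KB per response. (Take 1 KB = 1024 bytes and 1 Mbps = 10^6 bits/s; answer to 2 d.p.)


Formula: Mbps = payload_bytes * RPS * 8 / 1e6
Payload per request = 500 KB = 500 * 1024 = 512000 bytes
Total bytes/sec = 512000 * 575 = 294400000
Total bits/sec = 294400000 * 8 = 2355200000
Mbps = 2355200000 / 1e6 = 2355.2

2355.2 Mbps


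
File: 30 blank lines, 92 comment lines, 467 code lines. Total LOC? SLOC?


Total LOC = blank + comment + code
Total LOC = 30 + 92 + 467 = 589
SLOC (source only) = code = 467

Total LOC: 589, SLOC: 467


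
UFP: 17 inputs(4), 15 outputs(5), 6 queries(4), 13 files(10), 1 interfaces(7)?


UFP = EI*4 + EO*5 + EQ*4 + ILF*10 + EIF*7
UFP = 17*4 + 15*5 + 6*4 + 13*10 + 1*7
UFP = 68 + 75 + 24 + 130 + 7
UFP = 304

304


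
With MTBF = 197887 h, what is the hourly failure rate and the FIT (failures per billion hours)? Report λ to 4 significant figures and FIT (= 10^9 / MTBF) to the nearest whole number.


Formula: λ = 1 / MTBF; FIT = λ × 1e9 = 1e9 / MTBF
λ = 1 / 197887 ≈ 5.053e-06 failures/hour
FIT = 1e9 / 197887 ≈ 5053 failures per 1e9 hours (nearest whole number)

λ = 5.053e-06 /h, FIT = 5053


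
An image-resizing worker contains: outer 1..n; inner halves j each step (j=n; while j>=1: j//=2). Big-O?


Reasoning: n times log n
Complexity: O(n log n)

O(n log n)


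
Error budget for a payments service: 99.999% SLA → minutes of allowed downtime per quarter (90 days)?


Formula: allowed downtime = period * (100 - SLA) / 100
Period (quarter (90 days)) = 129600 minutes
Unavailability fraction = (100 - 99.999) / 100
Allowed downtime = 129600 * (100 - 99.999) / 100
Allowed downtime = 1.296 minutes

1.296 minutes


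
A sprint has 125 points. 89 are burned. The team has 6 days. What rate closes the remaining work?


Formula: Required rate = Remaining points / Days left
Remaining = 125 - 89 = 36 points
Required rate = 36 / 6 = 6.0 points/day

6.0 points/day


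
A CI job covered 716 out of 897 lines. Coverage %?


Coverage = covered / total * 100
Coverage = 716 / 897 * 100
Coverage = 79.82%

79.82%


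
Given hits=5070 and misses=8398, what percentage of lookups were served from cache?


Formula: hit rate = hits / (hits + misses) * 100
hit rate = 5070 / (5070 + 8398) * 100
hit rate = 5070 / 13468 * 100
hit rate = 37.64%

37.64%


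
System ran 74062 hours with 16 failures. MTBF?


Formula: MTBF = Total operating time / Number of failures
MTBF = 74062 / 16
MTBF = 4628.88 hours

4628.88 hours


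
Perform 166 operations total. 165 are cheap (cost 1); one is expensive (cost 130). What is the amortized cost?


Formula: Amortized cost = Total cost / Operations
Total cost = (165 * 1) + (1 * 130)
Total cost = 165 + 130 = 295
Amortized = 295 / 166 = 1.7771

1.7771


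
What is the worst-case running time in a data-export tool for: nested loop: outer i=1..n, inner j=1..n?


Reasoning: n iterations times n iterations
Complexity: O(n^2)

O(n^2)


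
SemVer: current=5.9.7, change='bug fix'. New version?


Current: 5.9.7
Change category: 'bug fix' → patch bump
SemVer rule: patch bump → increment PATCH (MAJOR and MINOR unchanged)
New: 5.9.8

5.9.8


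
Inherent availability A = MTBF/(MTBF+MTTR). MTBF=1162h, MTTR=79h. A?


Availability = MTBF / (MTBF + MTTR)
Availability = 1162 / (1162 + 79)
Availability = 1162 / 1241
Availability = 93.6342%

93.6342%


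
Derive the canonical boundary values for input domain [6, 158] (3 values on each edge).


Range: [6, 158]
Boundaries: just below min, min, min+1, max-1, max, just above max
Values: [5, 6, 7, 157, 158, 159]

[5, 6, 7, 157, 158, 159]


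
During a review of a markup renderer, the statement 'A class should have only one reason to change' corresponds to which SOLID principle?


This describes the Single Responsibility Principle (SRP)

Single Responsibility Principle (SRP)


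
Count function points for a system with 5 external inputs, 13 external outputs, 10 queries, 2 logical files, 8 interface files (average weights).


UFP = EI*4 + EO*5 + EQ*4 + ILF*10 + EIF*7
UFP = 5*4 + 13*5 + 10*4 + 2*10 + 8*7
UFP = 20 + 65 + 40 + 20 + 56
UFP = 201

201


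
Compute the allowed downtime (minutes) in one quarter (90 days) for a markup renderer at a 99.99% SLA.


Formula: allowed downtime = period * (100 - SLA) / 100
Period (quarter (90 days)) = 129600 minutes
Unavailability fraction = (100 - 99.99) / 100
Allowed downtime = 129600 * (100 - 99.99) / 100
Allowed downtime = 12.96 minutes

12.96 minutes


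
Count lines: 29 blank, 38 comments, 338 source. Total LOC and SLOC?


Total LOC = blank + comment + code
Total LOC = 29 + 38 + 338 = 405
SLOC (source only) = code = 338

Total LOC: 405, SLOC: 338


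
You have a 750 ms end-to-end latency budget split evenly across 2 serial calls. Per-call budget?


Formula: per_stage = total_budget / stages
per_stage = 750 / 2
per_stage = 375.0 ms

375.0 ms


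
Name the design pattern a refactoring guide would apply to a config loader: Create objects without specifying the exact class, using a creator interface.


This matches the Factory Method pattern

Factory Method


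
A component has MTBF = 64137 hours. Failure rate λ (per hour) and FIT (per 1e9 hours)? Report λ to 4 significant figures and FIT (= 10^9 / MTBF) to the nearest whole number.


Formula: λ = 1 / MTBF; FIT = λ × 1e9 = 1e9 / MTBF
λ = 1 / 64137 ≈ 1.559e-05 failures/hour
FIT = 1e9 / 64137 ≈ 15592 failures per 1e9 hours (nearest whole number)

λ = 1.559e-05 /h, FIT = 15592


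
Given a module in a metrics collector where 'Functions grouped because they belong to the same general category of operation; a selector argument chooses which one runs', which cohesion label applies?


Reasoning: Grouped by category of activity, not by data or sequence
Type: Logical cohesion

Logical cohesion


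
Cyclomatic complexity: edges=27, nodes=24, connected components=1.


Formula: V(G) = E - N + 2P
V(G) = 27 - 24 + 2*1
V(G) = 3 + 2
V(G) = 5

5


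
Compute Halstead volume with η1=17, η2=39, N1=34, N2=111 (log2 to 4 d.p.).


Formula: V = N * log2(η), where N = N1 + N2 and η = η1 + η2
η = 17 + 39 = 56
N = 34 + 111 = 145
log2(56) ≈ 5.8074
V = 145 * 5.8074 = 842.07

842.07


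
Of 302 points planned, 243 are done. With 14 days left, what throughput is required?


Formula: Required rate = Remaining points / Days left
Remaining = 302 - 243 = 59 points
Required rate = 59 / 14 = 4.21 points/day

4.21 points/day


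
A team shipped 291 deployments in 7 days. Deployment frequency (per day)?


Formula: deployments per day = releases / days
= 291 / 7
= 41.571 deploys/day
(equivalently, 291.0 deploys/week)

41.571 deploys/day


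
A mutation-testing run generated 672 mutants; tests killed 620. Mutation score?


Mutation score = killed / total * 100
Mutation score = 620 / 672 * 100
Mutation score = 92.26%

92.26%


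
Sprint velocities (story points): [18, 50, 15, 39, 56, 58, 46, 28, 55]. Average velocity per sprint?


Formula: Avg velocity = Total points / Number of sprints
Points: [18, 50, 15, 39, 56, 58, 46, 28, 55]
Sum = 18 + 50 + 15 + 39 + 56 + 58 + 46 + 28 + 55 = 365
Avg velocity = 365 / 9 = 40.56 points/sprint

40.56 points/sprint


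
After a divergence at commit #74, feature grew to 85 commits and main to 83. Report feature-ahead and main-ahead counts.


Common ancestor: commit #74
feature commits after divergence: 85 - 74 = 11
main commits after divergence: 83 - 74 = 9
feature is 11 commits ahead of main
main is 9 commits ahead of feature

feature ahead: 11, main ahead: 9


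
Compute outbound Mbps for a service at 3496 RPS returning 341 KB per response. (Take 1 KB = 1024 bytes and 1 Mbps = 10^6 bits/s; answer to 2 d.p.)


Formula: Mbps = payload_bytes * RPS * 8 / 1e6
Payload per request = 341 KB = 341 * 1024 = 349184 bytes
Total bytes/sec = 349184 * 3496 = 1220747264
Total bits/sec = 1220747264 * 8 = 9765978112
Mbps = 9765978112 / 1e6 = 9765.98

9765.98 Mbps


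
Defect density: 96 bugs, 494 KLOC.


Defect density = defects / KLOC
Defect density = 96 / 494
Defect density = 0.194 defects/KLOC

0.194 defects/KLOC


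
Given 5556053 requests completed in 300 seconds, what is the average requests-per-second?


Formula: throughput = requests / seconds
throughput = 5556053 / 300
throughput = 18520.18 requests/second

18520.18 requests/second


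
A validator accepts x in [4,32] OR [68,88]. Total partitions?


Valid ranges: [4,32] and [68,88]
Class 1: x < 4 — invalid
Class 2: 4 ≤ x ≤ 32 — valid
Class 3: 32 < x < 68 — invalid (gap between ranges)
Class 4: 68 ≤ x ≤ 88 — valid
Class 5: x > 88 — invalid
Total equivalence classes: 5

5 equivalence classes


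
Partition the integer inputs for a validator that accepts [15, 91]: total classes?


Valid range: [15, 91]
Class 1: x < 15 — invalid
Class 2: 15 ≤ x ≤ 91 — valid
Class 3: x > 91 — invalid
Total equivalence classes: 3

3 equivalence classes


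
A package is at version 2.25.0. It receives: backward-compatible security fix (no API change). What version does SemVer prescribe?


Current: 2.25.0
Change category: 'backward-compatible security fix (no API change)' → patch bump
SemVer rule: patch bump → increment PATCH (MAJOR and MINOR unchanged)
New: 2.25.1

2.25.1


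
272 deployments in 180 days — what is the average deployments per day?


Formula: deployments per day = releases / days
= 272 / 180
= 1.511 deploys/day
(equivalently, 10.58 deploys/week)

1.511 deploys/day


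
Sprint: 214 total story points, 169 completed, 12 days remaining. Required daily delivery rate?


Formula: Required rate = Remaining points / Days left
Remaining = 214 - 169 = 45 points
Required rate = 45 / 12 = 3.75 points/day

3.75 points/day


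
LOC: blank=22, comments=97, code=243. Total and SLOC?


Total LOC = blank + comment + code
Total LOC = 22 + 97 + 243 = 362
SLOC (source only) = code = 243

Total LOC: 362, SLOC: 243


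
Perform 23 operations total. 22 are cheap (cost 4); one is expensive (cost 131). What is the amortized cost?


Formula: Amortized cost = Total cost / Operations
Total cost = (22 * 4) + (1 * 131)
Total cost = 88 + 131 = 219
Amortized = 219 / 23 = 9.5217

9.5217


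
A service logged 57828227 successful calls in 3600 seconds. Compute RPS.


Formula: throughput = requests / seconds
throughput = 57828227 / 3600
throughput = 16063.4 requests/second

16063.4 requests/second


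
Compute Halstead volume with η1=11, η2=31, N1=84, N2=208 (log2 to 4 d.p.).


Formula: V = N * log2(η), where N = N1 + N2 and η = η1 + η2
η = 11 + 31 = 42
N = 84 + 208 = 292
log2(42) ≈ 5.3923
V = 292 * 5.3923 = 1574.55

1574.55


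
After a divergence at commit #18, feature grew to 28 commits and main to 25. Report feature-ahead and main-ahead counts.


Common ancestor: commit #18
feature commits after divergence: 28 - 18 = 10
main commits after divergence: 25 - 18 = 7
feature is 10 commits ahead of main
main is 7 commits ahead of feature

feature ahead: 10, main ahead: 7


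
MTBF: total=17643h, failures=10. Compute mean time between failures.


Formula: MTBF = Total operating time / Number of failures
MTBF = 17643 / 10
MTBF = 1764.3 hours

1764.3 hours


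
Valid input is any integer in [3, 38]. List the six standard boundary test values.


Range: [3, 38]
Boundaries: just below min, min, min+1, max-1, max, just above max
Values: [2, 3, 4, 37, 38, 39]

[2, 3, 4, 37, 38, 39]


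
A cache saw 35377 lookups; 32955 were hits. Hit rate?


Formula: hit rate = hits / (hits + misses) * 100
hit rate = 32955 / (32955 + 2422) * 100
hit rate = 32955 / 35377 * 100
hit rate = 93.15%

93.15%


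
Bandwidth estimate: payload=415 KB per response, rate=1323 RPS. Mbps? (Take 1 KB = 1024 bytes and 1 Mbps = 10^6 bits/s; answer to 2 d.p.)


Formula: Mbps = payload_bytes * RPS * 8 / 1e6
Payload per request = 415 KB = 415 * 1024 = 424960 bytes
Total bytes/sec = 424960 * 1323 = 562222080
Total bits/sec = 562222080 * 8 = 4497776640
Mbps = 4497776640 / 1e6 = 4497.78

4497.78 Mbps


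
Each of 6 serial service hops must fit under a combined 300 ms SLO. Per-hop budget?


Formula: per_stage = total_budget / stages
per_stage = 300 / 6
per_stage = 50.0 ms

50.0 ms


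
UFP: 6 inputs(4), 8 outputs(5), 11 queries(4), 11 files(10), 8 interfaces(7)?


UFP = EI*4 + EO*5 + EQ*4 + ILF*10 + EIF*7
UFP = 6*4 + 8*5 + 11*4 + 11*10 + 8*7
UFP = 24 + 40 + 44 + 110 + 56
UFP = 274

274


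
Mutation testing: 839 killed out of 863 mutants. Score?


Mutation score = killed / total * 100
Mutation score = 839 / 863 * 100
Mutation score = 97.22%

97.22%


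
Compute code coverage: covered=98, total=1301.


Coverage = covered / total * 100
Coverage = 98 / 1301 * 100
Coverage = 7.53%

7.53%


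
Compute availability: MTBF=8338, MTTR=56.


Availability = MTBF / (MTBF + MTTR)
Availability = 8338 / (8338 + 56)
Availability = 8338 / 8394
Availability = 99.3329%

99.3329%


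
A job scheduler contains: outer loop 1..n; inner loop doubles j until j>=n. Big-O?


Reasoning: linear outer times logarithmic inner
Complexity: O(n log n)

O(n log n)


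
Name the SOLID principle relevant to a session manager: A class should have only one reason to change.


This describes the Single Responsibility Principle (SRP)

Single Responsibility Principle (SRP)


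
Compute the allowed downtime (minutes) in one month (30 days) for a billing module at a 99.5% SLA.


Formula: allowed downtime = period * (100 - SLA) / 100
Period (month (30 days)) = 43200 minutes
Unavailability fraction = (100 - 99.5) / 100
Allowed downtime = 43200 * (100 - 99.5) / 100
Allowed downtime = 216.0 minutes

216.0 minutes


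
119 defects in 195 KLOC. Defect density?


Defect density = defects / KLOC
Defect density = 119 / 195
Defect density = 0.61 defects/KLOC

0.61 defects/KLOC


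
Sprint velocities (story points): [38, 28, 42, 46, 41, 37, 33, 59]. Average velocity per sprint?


Formula: Avg velocity = Total points / Number of sprints
Points: [38, 28, 42, 46, 41, 37, 33, 59]
Sum = 38 + 28 + 42 + 46 + 41 + 37 + 33 + 59 = 324
Avg velocity = 324 / 8 = 40.5 points/sprint

40.5 points/sprint


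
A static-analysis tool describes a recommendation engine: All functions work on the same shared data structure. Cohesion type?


Reasoning: Functions share data
Type: Communicational cohesion

Communicational cohesion


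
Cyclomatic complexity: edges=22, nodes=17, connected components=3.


Formula: V(G) = E - N + 2P
V(G) = 22 - 17 + 2*3
V(G) = 5 + 6
V(G) = 11

11


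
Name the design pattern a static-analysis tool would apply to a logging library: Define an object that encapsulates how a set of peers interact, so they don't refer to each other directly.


This matches the Mediator pattern

Mediator


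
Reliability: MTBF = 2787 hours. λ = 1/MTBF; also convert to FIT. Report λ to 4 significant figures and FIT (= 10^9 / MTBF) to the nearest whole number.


Formula: λ = 1 / MTBF; FIT = λ × 1e9 = 1e9 / MTBF
λ = 1 / 2787 ≈ 3.588e-04 failures/hour
FIT = 1e9 / 2787 ≈ 358809 failures per 1e9 hours (nearest whole number)

λ = 3.588e-04 /h, FIT = 358809


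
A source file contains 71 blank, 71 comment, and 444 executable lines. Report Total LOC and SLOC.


Total LOC = blank + comment + code
Total LOC = 71 + 71 + 444 = 586
SLOC (source only) = code = 444

Total LOC: 586, SLOC: 444


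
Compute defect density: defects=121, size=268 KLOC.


Defect density = defects / KLOC
Defect density = 121 / 268
Defect density = 0.451 defects/KLOC

0.451 defects/KLOC


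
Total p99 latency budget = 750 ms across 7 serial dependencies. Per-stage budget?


Formula: per_stage = total_budget / stages
per_stage = 750 / 7
per_stage = 107.14 ms

107.14 ms


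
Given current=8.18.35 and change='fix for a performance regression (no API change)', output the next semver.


Current: 8.18.35
Change category: 'fix for a performance regression (no API change)' → patch bump
SemVer rule: patch bump → increment PATCH (MAJOR and MINOR unchanged)
New: 8.18.36

8.18.36


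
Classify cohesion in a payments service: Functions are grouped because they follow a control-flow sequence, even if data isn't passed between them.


Reasoning: Grouped by order of execution within a routine, not by data flow
Type: Procedural cohesion

Procedural cohesion


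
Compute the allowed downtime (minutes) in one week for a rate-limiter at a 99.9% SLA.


Formula: allowed downtime = period * (100 - SLA) / 100
Period (week) = 10080 minutes
Unavailability fraction = (100 - 99.9) / 100
Allowed downtime = 10080 * (100 - 99.9) / 100
Allowed downtime = 10.08 minutes

10.08 minutes


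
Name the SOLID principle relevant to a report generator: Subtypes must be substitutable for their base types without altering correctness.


This describes the Liskov Substitution Principle (LSP)

Liskov Substitution Principle (LSP)


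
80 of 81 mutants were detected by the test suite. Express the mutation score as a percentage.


Mutation score = killed / total * 100
Mutation score = 80 / 81 * 100
Mutation score = 98.77%

98.77%


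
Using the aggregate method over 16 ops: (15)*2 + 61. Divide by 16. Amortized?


Formula: Amortized cost = Total cost / Operations
Total cost = (15 * 2) + (1 * 61)
Total cost = 30 + 61 = 91
Amortized = 91 / 16 = 5.6875

5.6875


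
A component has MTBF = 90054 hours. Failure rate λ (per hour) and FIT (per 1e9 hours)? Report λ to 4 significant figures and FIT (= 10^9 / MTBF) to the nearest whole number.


Formula: λ = 1 / MTBF; FIT = λ × 1e9 = 1e9 / MTBF
λ = 1 / 90054 ≈ 1.110e-05 failures/hour
FIT = 1e9 / 90054 ≈ 11104 failures per 1e9 hours (nearest whole number)

λ = 1.110e-05 /h, FIT = 11104


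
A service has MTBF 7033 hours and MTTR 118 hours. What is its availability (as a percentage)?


Availability = MTBF / (MTBF + MTTR)
Availability = 7033 / (7033 + 118)
Availability = 7033 / 7151
Availability = 98.3499%

98.3499%


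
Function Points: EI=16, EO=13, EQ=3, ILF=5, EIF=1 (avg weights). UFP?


UFP = EI*4 + EO*5 + EQ*4 + ILF*10 + EIF*7
UFP = 16*4 + 13*5 + 3*4 + 5*10 + 1*7
UFP = 64 + 65 + 12 + 50 + 7
UFP = 198

198


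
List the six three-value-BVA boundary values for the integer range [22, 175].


Range: [22, 175]
Boundaries: just below min, min, min+1, max-1, max, just above max
Values: [21, 22, 23, 174, 175, 176]

[21, 22, 23, 174, 175, 176]


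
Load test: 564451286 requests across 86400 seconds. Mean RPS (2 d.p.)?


Formula: throughput = requests / seconds
throughput = 564451286 / 86400
throughput = 6533.0 requests/second

6533.0 requests/second


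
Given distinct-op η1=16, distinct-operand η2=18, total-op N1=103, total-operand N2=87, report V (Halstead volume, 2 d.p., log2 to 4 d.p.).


Formula: V = N * log2(η), where N = N1 + N2 and η = η1 + η2
η = 16 + 18 = 34
N = 103 + 87 = 190
log2(34) ≈ 5.0875
V = 190 * 5.0875 = 966.63

966.63


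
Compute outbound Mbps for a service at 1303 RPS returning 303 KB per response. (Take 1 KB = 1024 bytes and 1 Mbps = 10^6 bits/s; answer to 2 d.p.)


Formula: Mbps = payload_bytes * RPS * 8 / 1e6
Payload per request = 303 KB = 303 * 1024 = 310272 bytes
Total bytes/sec = 310272 * 1303 = 404284416
Total bits/sec = 404284416 * 8 = 3234275328
Mbps = 3234275328 / 1e6 = 3234.28

3234.28 Mbps


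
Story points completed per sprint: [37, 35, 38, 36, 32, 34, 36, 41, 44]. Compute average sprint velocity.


Formula: Avg velocity = Total points / Number of sprints
Points: [37, 35, 38, 36, 32, 34, 36, 41, 44]
Sum = 37 + 35 + 38 + 36 + 32 + 34 + 36 + 41 + 44 = 333
Avg velocity = 333 / 9 = 37.0 points/sprint

37.0 points/sprint


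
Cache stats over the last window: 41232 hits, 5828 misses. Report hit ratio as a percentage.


Formula: hit rate = hits / (hits + misses) * 100
hit rate = 41232 / (41232 + 5828) * 100
hit rate = 41232 / 47060 * 100
hit rate = 87.62%

87.62%


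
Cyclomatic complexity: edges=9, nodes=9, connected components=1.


Formula: V(G) = E - N + 2P
V(G) = 9 - 9 + 2*1
V(G) = 0 + 2
V(G) = 2

2


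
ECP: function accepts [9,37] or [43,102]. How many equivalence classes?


Valid ranges: [9,37] and [43,102]
Class 1: x < 9 — invalid
Class 2: 9 ≤ x ≤ 37 — valid
Class 3: 37 < x < 43 — invalid (gap between ranges)
Class 4: 43 ≤ x ≤ 102 — valid
Class 5: x > 102 — invalid
Total equivalence classes: 5

5 equivalence classes


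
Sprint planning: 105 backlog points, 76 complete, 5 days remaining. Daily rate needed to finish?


Formula: Required rate = Remaining points / Days left
Remaining = 105 - 76 = 29 points
Required rate = 29 / 5 = 5.8 points/day

5.8 points/day


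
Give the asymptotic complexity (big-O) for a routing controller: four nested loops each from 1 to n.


Reasoning: four levels of nesting
Complexity: O(n^4)

O(n^4)


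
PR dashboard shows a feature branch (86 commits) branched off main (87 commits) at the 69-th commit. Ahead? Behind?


Common ancestor: commit #69
feature commits after divergence: 86 - 69 = 17
main commits after divergence: 87 - 69 = 18
feature is 17 commits ahead of main
main is 18 commits ahead of feature

feature ahead: 17, main ahead: 18


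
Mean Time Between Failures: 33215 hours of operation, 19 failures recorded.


Formula: MTBF = Total operating time / Number of failures
MTBF = 33215 / 19
MTBF = 1748.16 hours

1748.16 hours


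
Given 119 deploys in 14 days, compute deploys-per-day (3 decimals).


Formula: deployments per day = releases / days
= 119 / 14
= 8.5 deploys/day
(equivalently, 59.5 deploys/week)

8.5 deploys/day


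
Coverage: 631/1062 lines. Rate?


Coverage = covered / total * 100
Coverage = 631 / 1062 * 100
Coverage = 59.42%

59.42%


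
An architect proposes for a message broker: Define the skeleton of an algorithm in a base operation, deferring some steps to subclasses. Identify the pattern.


This matches the Template Method pattern

Template Method


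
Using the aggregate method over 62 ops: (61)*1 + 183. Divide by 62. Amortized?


Formula: Amortized cost = Total cost / Operations
Total cost = (61 * 1) + (1 * 183)
Total cost = 61 + 183 = 244
Amortized = 244 / 62 = 3.9355

3.9355


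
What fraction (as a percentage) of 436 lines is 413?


Coverage = covered / total * 100
Coverage = 413 / 436 * 100
Coverage = 94.72%

94.72%


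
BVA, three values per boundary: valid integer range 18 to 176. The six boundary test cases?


Range: [18, 176]
Boundaries: just below min, min, min+1, max-1, max, just above max
Values: [17, 18, 19, 175, 176, 177]

[17, 18, 19, 175, 176, 177]


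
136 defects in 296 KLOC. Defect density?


Defect density = defects / KLOC
Defect density = 136 / 296
Defect density = 0.459 defects/KLOC

0.459 defects/KLOC


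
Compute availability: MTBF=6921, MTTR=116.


Availability = MTBF / (MTBF + MTTR)
Availability = 6921 / (6921 + 116)
Availability = 6921 / 7037
Availability = 98.3516%

98.3516%


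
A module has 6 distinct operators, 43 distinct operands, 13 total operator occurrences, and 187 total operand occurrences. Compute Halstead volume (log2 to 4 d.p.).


Formula: V = N * log2(η), where N = N1 + N2 and η = η1 + η2
η = 6 + 43 = 49
N = 13 + 187 = 200
log2(49) ≈ 5.6147
V = 200 * 5.6147 = 1122.94

1122.94


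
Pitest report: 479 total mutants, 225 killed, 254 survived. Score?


Mutation score = killed / total * 100
Mutation score = 225 / 479 * 100
Mutation score = 46.97%

46.97%


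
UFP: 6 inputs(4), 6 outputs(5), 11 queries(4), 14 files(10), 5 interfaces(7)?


UFP = EI*4 + EO*5 + EQ*4 + ILF*10 + EIF*7
UFP = 6*4 + 6*5 + 11*4 + 14*10 + 5*7
UFP = 24 + 30 + 44 + 140 + 35
UFP = 273

273


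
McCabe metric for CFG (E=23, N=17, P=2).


Formula: V(G) = E - N + 2P
V(G) = 23 - 17 + 2*2
V(G) = 6 + 4
V(G) = 10

10


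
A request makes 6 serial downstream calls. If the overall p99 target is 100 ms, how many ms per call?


Formula: per_stage = total_budget / stages
per_stage = 100 / 6
per_stage = 16.67 ms

16.67 ms


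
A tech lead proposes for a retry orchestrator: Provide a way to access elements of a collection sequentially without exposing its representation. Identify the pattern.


This matches the Iterator pattern

Iterator


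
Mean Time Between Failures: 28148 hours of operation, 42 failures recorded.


Formula: MTBF = Total operating time / Number of failures
MTBF = 28148 / 42
MTBF = 670.19 hours

670.19 hours


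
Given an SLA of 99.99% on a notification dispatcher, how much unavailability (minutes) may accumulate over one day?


Formula: allowed downtime = period * (100 - SLA) / 100
Period (day) = 1440 minutes
Unavailability fraction = (100 - 99.99) / 100
Allowed downtime = 1440 * (100 - 99.99) / 100
Allowed downtime = 0.144 minutes

0.144 minutes


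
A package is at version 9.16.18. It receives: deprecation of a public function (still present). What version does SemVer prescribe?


Current: 9.16.18
Change category: 'deprecation of a public function (still present)' → minor bump
SemVer rule: minor bump → increment MINOR, reset PATCH to 0 (MAJOR unchanged)
New: 9.17.0

9.17.0


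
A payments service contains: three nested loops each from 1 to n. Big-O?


Reasoning: three levels of nesting over n
Complexity: O(n^3)

O(n^3)


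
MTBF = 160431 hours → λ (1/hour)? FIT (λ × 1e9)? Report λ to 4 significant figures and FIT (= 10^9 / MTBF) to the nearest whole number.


Formula: λ = 1 / MTBF; FIT = λ × 1e9 = 1e9 / MTBF
λ = 1 / 160431 ≈ 6.233e-06 failures/hour
FIT = 1e9 / 160431 ≈ 6233 failures per 1e9 hours (nearest whole number)

λ = 6.233e-06 /h, FIT = 6233


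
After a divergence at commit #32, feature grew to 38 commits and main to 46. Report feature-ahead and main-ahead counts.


Common ancestor: commit #32
feature commits after divergence: 38 - 32 = 6
main commits after divergence: 46 - 32 = 14
feature is 6 commits ahead of main
main is 14 commits ahead of feature

feature ahead: 6, main ahead: 14


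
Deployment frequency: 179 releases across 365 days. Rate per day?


Formula: deployments per day = releases / days
= 179 / 365
= 0.49 deploys/day
(equivalently, 3.43 deploys/week)

0.49 deploys/day


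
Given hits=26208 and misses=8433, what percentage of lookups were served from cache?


Formula: hit rate = hits / (hits + misses) * 100
hit rate = 26208 / (26208 + 8433) * 100
hit rate = 26208 / 34641 * 100
hit rate = 75.66%

75.66%


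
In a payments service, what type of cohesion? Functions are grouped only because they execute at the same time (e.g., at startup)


Reasoning: Related by timing only
Type: Temporal cohesion

Temporal cohesion


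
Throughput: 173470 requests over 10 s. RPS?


Formula: throughput = requests / seconds
throughput = 173470 / 10
throughput = 17347.0 requests/second

17347.0 requests/second


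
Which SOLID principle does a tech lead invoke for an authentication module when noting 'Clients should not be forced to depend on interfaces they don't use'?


This describes the Interface Segregation Principle (ISP)

Interface Segregation Principle (ISP)


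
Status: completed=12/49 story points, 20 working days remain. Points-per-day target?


Formula: Required rate = Remaining points / Days left
Remaining = 49 - 12 = 37 points
Required rate = 37 / 20 = 1.85 points/day

1.85 points/day


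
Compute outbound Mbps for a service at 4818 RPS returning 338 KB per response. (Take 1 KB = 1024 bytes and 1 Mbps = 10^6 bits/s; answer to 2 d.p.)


Formula: Mbps = payload_bytes * RPS * 8 / 1e6
Payload per request = 338 KB = 338 * 1024 = 346112 bytes
Total bytes/sec = 346112 * 4818 = 1667567616
Total bits/sec = 1667567616 * 8 = 13340540928
Mbps = 13340540928 / 1e6 = 13340.54

13340.54 Mbps


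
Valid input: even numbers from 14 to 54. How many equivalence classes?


Constraint: even integers in [14, 54]
Class 1: x < 14 — out-of-range invalid
Class 2: x in [14,54] but odd — wrong type invalid
Class 3: x in [14,54] and even — valid
Class 4: x > 54 — out-of-range invalid
Total equivalence classes: 4

4 equivalence classes


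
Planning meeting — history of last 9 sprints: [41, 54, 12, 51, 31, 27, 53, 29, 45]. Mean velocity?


Formula: Avg velocity = Total points / Number of sprints
Points: [41, 54, 12, 51, 31, 27, 53, 29, 45]
Sum = 41 + 54 + 12 + 51 + 31 + 27 + 53 + 29 + 45 = 343
Avg velocity = 343 / 9 = 38.11 points/sprint

38.11 points/sprint


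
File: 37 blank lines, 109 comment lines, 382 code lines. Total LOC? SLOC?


Total LOC = blank + comment + code
Total LOC = 37 + 109 + 382 = 528
SLOC (source only) = code = 382

Total LOC: 528, SLOC: 382


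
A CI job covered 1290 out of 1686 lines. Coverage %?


Coverage = covered / total * 100
Coverage = 1290 / 1686 * 100
Coverage = 76.51%

76.51%


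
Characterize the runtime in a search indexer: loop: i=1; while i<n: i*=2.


Reasoning: i doubles each step so iterations are log2(n)
Complexity: O(log n)

O(log n)


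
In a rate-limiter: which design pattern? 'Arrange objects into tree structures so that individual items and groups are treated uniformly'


This matches the Composite pattern

Composite


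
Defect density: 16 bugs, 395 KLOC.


Defect density = defects / KLOC
Defect density = 16 / 395
Defect density = 0.041 defects/KLOC

0.041 defects/KLOC


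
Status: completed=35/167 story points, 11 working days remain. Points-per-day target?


Formula: Required rate = Remaining points / Days left
Remaining = 167 - 35 = 132 points
Required rate = 132 / 11 = 12.0 points/day

12.0 points/day


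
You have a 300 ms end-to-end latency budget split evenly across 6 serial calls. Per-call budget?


Formula: per_stage = total_budget / stages
per_stage = 300 / 6
per_stage = 50.0 ms

50.0 ms


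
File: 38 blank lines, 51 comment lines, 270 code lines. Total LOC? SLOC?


Total LOC = blank + comment + code
Total LOC = 38 + 51 + 270 = 359
SLOC (source only) = code = 270

Total LOC: 359, SLOC: 270


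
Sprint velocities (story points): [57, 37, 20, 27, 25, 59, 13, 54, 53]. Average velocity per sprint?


Formula: Avg velocity = Total points / Number of sprints
Points: [57, 37, 20, 27, 25, 59, 13, 54, 53]
Sum = 57 + 37 + 20 + 27 + 25 + 59 + 13 + 54 + 53 = 345
Avg velocity = 345 / 9 = 38.33 points/sprint

38.33 points/sprint


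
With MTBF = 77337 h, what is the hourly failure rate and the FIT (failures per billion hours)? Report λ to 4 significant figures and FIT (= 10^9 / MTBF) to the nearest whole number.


Formula: λ = 1 / MTBF; FIT = λ × 1e9 = 1e9 / MTBF
λ = 1 / 77337 ≈ 1.293e-05 failures/hour
FIT = 1e9 / 77337 ≈ 12930 failures per 1e9 hours (nearest whole number)

λ = 1.293e-05 /h, FIT = 12930


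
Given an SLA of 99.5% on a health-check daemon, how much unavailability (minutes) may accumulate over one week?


Formula: allowed downtime = period * (100 - SLA) / 100
Period (week) = 10080 minutes
Unavailability fraction = (100 - 99.5) / 100
Allowed downtime = 10080 * (100 - 99.5) / 100
Allowed downtime = 50.4 minutes

50.4 minutes


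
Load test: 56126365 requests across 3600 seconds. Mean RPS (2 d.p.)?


Formula: throughput = requests / seconds
throughput = 56126365 / 3600
throughput = 15590.66 requests/second

15590.66 requests/second


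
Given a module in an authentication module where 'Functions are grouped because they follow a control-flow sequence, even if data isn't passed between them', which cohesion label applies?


Reasoning: Grouped by order of execution within a routine, not by data flow
Type: Procedural cohesion

Procedural cohesion


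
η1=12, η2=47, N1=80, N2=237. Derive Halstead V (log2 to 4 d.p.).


Formula: V = N * log2(η), where N = N1 + N2 and η = η1 + η2
η = 12 + 47 = 59
N = 80 + 237 = 317
log2(59) ≈ 5.8826
V = 317 * 5.8826 = 1864.78

1864.78


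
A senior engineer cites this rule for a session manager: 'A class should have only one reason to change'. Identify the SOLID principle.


This describes the Single Responsibility Principle (SRP)

Single Responsibility Principle (SRP)


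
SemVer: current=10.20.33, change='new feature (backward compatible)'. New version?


Current: 10.20.33
Change category: 'new feature (backward compatible)' → minor bump
SemVer rule: minor bump → increment MINOR, reset PATCH to 0 (MAJOR unchanged)
New: 10.21.0

10.21.0


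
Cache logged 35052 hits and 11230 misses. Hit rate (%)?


Formula: hit rate = hits / (hits + misses) * 100
hit rate = 35052 / (35052 + 11230) * 100
hit rate = 35052 / 46282 * 100
hit rate = 75.74%

75.74%


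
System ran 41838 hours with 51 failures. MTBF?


Formula: MTBF = Total operating time / Number of failures
MTBF = 41838 / 51
MTBF = 820.35 hours

820.35 hours


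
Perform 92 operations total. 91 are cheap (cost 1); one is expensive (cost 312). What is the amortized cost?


Formula: Amortized cost = Total cost / Operations
Total cost = (91 * 1) + (1 * 312)
Total cost = 91 + 312 = 403
Amortized = 403 / 92 = 4.3804

4.3804


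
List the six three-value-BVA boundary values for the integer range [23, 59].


Range: [23, 59]
Boundaries: just below min, min, min+1, max-1, max, just above max
Values: [22, 23, 24, 58, 59, 60]

[22, 23, 24, 58, 59, 60]


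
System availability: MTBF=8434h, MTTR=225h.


Availability = MTBF / (MTBF + MTTR)
Availability = 8434 / (8434 + 225)
Availability = 8434 / 8659
Availability = 97.4015%

97.4015%


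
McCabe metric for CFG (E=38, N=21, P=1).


Formula: V(G) = E - N + 2P
V(G) = 38 - 21 + 2*1
V(G) = 17 + 2
V(G) = 19

19


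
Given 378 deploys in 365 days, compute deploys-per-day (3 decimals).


Formula: deployments per day = releases / days
= 378 / 365
= 1.036 deploys/day
(equivalently, 7.25 deploys/week)

1.036 deploys/day


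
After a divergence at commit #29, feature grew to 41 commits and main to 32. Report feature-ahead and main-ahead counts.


Common ancestor: commit #29
feature commits after divergence: 41 - 29 = 12
main commits after divergence: 32 - 29 = 3
feature is 12 commits ahead of main
main is 3 commits ahead of feature

feature ahead: 12, main ahead: 3


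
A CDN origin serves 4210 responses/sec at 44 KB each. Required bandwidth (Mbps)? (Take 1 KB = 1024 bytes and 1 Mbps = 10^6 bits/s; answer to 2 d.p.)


Formula: Mbps = payload_bytes * RPS * 8 / 1e6
Payload per request = 44 KB = 44 * 1024 = 45056 bytes
Total bytes/sec = 45056 * 4210 = 189685760
Total bits/sec = 189685760 * 8 = 1517486080
Mbps = 1517486080 / 1e6 = 1517.49

1517.49 Mbps
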